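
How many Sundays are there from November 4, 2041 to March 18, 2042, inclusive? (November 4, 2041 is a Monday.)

November 4, 2041 is a Monday; the first Sunday on or after it is November 10, 2041 (6 days later).
From November 10, 2041 to March 18, 2042: 20 + 31 + 31 + 28 + 18 = 128 days (rest of November, December, January, February, March).
128 ÷ 7 = 18 full weeks with remainder 2, so 18 more Sundays after the first → 19.

19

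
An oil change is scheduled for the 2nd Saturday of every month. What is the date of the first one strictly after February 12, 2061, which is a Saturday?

February 2061 starts on a Tuesday; its first Saturday is the 5th, so the 2nd Saturday is the 12th — February 12, 2061.
That is not after February 12, 2061, so look at March 2061.
March 2061 starts on a Tuesday; its first Saturday is the 5th, so the 2nd Saturday is the 12th — March 12, 2061.

March 12, 2061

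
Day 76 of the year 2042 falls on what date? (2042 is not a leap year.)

January has 31 days (76 − 31 = 45 remain).
February has 28 days (45 − 28 = 17 remain).
17 into March → March 17.

March 17, 2042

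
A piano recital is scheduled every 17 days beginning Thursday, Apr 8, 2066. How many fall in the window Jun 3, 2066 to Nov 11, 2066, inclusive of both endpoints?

Occurrences land 17·i days after Apr 8, 2066 for i = 0, 1, 2, …
Jun 3, 2066 is 56 days after the start; 56 ÷ 17 = 3 remainder 5; since the remainder is 5, round up to i = 4. First occurrence in the window: #5 on Jun 15, 2066 (4×17 = 68 days in).
Nov 11, 2066 is 217 days after the start; 217 ÷ 17 = 12 remainder 13. Last occurrence in the window: #13 on Oct 29, 2066.
Occurrences #5 through #13: 9 in total.

9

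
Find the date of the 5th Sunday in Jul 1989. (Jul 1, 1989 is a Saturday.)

Jul 1989 begins on a Saturday, so the first Sunday is Jul 2 (1 day later).
The 5th Sunday is 4 weeks later: 2 + 28 = 30.

Jul 30, 1989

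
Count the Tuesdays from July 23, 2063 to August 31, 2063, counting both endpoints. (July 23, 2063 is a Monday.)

6

July 23, 2063 is a Monday; the first Tuesday on or after it is July 24, 2063 (1 day later).
From July 24, 2063 to August 31, 2063: 7 + 31 = 38 days (rest of July, August).
38 ÷ 7 = 5 full weeks with remainder 3, so 5 more Tuesdays after the first → 6.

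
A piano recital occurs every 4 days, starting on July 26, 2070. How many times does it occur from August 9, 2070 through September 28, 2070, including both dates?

Occurrences land 4·i days after July 26, 2070 for i = 0, 1, 2, …
August 9, 2070 is 14 days after the start; 14 ÷ 4 = 3 remainder 2; since the remainder is 2, round up to i = 4. First occurrence in the window: #5 on August 11, 2070 (4×4 = 16 days in).
September 28, 2070 is 64 days after the start; 64 ÷ 4 = 16 remainder 0. Last occurrence in the window: #17 on September 28, 2070.
Occurrences #5 through #17: 13 in total.

13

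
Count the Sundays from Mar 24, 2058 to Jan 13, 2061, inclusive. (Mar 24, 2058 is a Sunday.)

Mar 24, 2058 is a Sunday; the first Sunday on or after it is Mar 24, 2058.
From Mar 24, 2058 to Jan 13, 2061: 282 + 365 + 366 + 13 = 1026 days (rest of 2058, 2059, 2060, to Jan 13, 2061 in 2061).
1026 ÷ 7 = 146 full weeks with remainder 4, so 146 more Sundays after the first → 147.

147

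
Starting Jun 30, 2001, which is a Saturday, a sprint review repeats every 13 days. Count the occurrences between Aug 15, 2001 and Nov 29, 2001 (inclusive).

Occurrences land 13·i days after Jun 30, 2001 for i = 0, 1, 2, …
Aug 15, 2001 is 46 days after the start; 46 ÷ 13 = 3 remainder 7; since the remainder is 7, round up to i = 4. First occurrence in the window: #5 on Aug 21, 2001 (4×13 = 52 days in).
Nov 29, 2001 is 152 days after the start; 152 ÷ 13 = 11 remainder 9. Last occurrence in the window: #12 on Nov 20, 2001.
Occurrences #5 through #12: 8 in total.

8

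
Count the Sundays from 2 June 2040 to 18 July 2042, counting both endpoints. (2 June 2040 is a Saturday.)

2 June 2040 is a Saturday; the first Sunday on or after it is 3 June 2040 (1 day later).
From 3 June 2040 to 18 July 2042: 211 + 365 + 199 = 775 days (rest of 2040, 2041, to 18 July 2042 in 2042).
775 ÷ 7 = 110 full weeks with remainder 5, so 110 more Sundays after the first → 111.

111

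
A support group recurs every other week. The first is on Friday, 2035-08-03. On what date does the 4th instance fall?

The 4th occurrence is 3 intervals after the first: 3 × 14 = 42 days after 2035-08-03.
August has 31 days — 28 days to the end of August leaves 14.
14 days into September → 2035-09-14.

2035-09-14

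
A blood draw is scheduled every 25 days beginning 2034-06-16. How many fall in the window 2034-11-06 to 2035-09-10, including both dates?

Occurrences land 25·i days after 2034-06-16 for i = 0, 1, 2, …
2034-11-06 is 143 days after the start; 143 ÷ 25 = 5 remainder 18; since the remainder is 18, round up to i = 6. First occurrence in the window: #7 on 2034-11-13 (6×25 = 150 days in).
2035-09-10 is 451 days after the start; 451 ÷ 25 = 18 remainder 1. Last occurrence in the window: #19 on 2035-09-09.
Occurrences #7 through #19: 13 in total.

13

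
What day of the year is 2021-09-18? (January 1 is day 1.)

Days in months before September: 31 + 28 + 31 + 30 + 31 + 30 + 31 + 31 = 243.
Plus 18 days into September → day 261.

261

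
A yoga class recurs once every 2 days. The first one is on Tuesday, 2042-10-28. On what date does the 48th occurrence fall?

The 48th occurrence is 47 intervals after the first: 47 × 2 = 94 days after 2042-10-28.
October has 31 days — 3 days to the end of October leaves 91.
November has 30 days (61 left).
December has 31 days (30 left).
30 days into January → 2043-01-30.

2043-01-30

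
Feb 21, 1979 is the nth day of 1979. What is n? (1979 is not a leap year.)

Days in months before Feb: 31 = 31.
Plus 21 days into Feb → day 52.

52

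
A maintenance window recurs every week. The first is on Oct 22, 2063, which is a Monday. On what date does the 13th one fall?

Jan 14, 2064

The 13th occurrence is 12 intervals after the first: 12 × 7 = 84 days after Oct 22, 2063.
Oct has 31 days — 9 days to the end of Oct leaves 75.
Nov has 30 days (45 left).
Dec has 31 days (14 left).
14 days into Jan → Jan 14, 2064.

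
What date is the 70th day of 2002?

March 11, 2002

January has 31 days (70 − 31 = 39 remain).
February has 28 days (39 − 28 = 11 remain).
11 into March → March 11.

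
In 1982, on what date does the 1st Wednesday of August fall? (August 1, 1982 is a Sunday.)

August 1982 begins on a Sunday, so the first Wednesday is August 4 (3 days later).

1982-08-04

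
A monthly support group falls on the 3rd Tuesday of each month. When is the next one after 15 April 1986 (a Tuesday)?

April 1986 starts on a Tuesday; its first Tuesday is the 1st, so the 3rd Tuesday is the 15th — 15 April 1986.
That is not after 15 April 1986, so look at May 1986.
May 1986 starts on a Thursday; its first Tuesday is the 6th, so the 3rd Tuesday is the 20th — 20 May 1986.

20 May 1986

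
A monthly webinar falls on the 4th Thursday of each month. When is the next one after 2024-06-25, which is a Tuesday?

2024-06-27

June 2024 starts on a Saturday; its first Thursday is the 6th, so the 4th Thursday is the 27th — 2024-06-27.
2024-06-27 is after 2024-06-25, so that is the next one.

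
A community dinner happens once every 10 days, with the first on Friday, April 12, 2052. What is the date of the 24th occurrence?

November 28, 2052

The 24th occurrence is 23 intervals after the first: 23 × 10 = 230 days after April 12, 2052.
April has 30 days — 18 days to the end of April leaves 212.
May has 31 days (181 left).
June has 30 days (151 left).
July has 31 days (120 left).
August has 31 days (89 left).
September has 30 days (59 left).
October has 31 days (28 left).
28 days into November → November 28, 2052.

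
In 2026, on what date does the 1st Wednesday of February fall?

4 February 2026

February 2026 begins on a Sunday, so the first Wednesday is February 4 (3 days later).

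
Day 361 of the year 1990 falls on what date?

Jan has 31 days (361 − 31 = 330 remain).
Feb has 28 days (330 − 28 = 302 remain).
Mar has 31 days (302 − 31 = 271 remain).
Apr has 30 days (271 − 30 = 241 remain).
May has 31 days (241 − 31 = 210 remain).
Jun has 30 days (210 − 30 = 180 remain).
Jul has 31 days (180 − 31 = 149 remain).
Aug has 31 days (149 − 31 = 118 remain).
Sep has 30 days (118 − 30 = 88 remain).
Oct has 31 days (88 − 31 = 57 remain).
Nov has 30 days (57 − 30 = 27 remain).
27 into Dec → Dec 27.

Dec 27, 1990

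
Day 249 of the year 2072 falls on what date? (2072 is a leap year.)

5 September 2072

January has 31 days (249 − 31 = 218 remain).
February has 29 days (218 − 29 = 189 remain).
March has 31 days (189 − 31 = 158 remain).
April has 30 days (158 − 30 = 128 remain).
May has 31 days (128 − 31 = 97 remain).
June has 30 days (97 − 30 = 67 remain).
July has 31 days (67 − 31 = 36 remain).
August has 31 days (36 − 31 = 5 remain).
5 into September → September 5.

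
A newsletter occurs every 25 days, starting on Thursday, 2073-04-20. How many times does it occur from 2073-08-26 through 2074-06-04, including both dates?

Occurrences land 25·i days after 2073-04-20 for i = 0, 1, 2, …
2073-08-26 is 128 days after the start; 128 ÷ 25 = 5 remainder 3; since the remainder is 3, round up to i = 6. First occurrence in the window: #7 on 2073-09-17 (6×25 = 150 days in).
2074-06-04 is 410 days after the start; 410 ÷ 25 = 16 remainder 10. Last occurrence in the window: #17 on 2074-05-25.
Occurrences #7 through #17: 11 in total.

11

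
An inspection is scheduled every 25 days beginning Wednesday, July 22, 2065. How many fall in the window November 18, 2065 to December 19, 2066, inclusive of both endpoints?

Occurrences land 25·i days after July 22, 2065 for i = 0, 1, 2, …
November 18, 2065 is 119 days after the start; 119 ÷ 25 = 4 remainder 19; since the remainder is 19, round up to i = 5. First occurrence in the window: #6 on November 24, 2065 (5×25 = 125 days in).
December 19, 2066 is 515 days after the start; 515 ÷ 25 = 20 remainder 15. Last occurrence in the window: #21 on December 4, 2066.
Occurrences #6 through #21: 16 in total.

16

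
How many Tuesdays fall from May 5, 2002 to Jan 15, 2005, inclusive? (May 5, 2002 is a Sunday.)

May 5, 2002 is a Sunday; the first Tuesday on or after it is May 7, 2002 (2 days later).
From May 7, 2002 to Jan 15, 2005: 238 + 365 + 366 + 15 = 984 days (rest of 2002, 2003, 2004, to Jan 15, 2005 in 2005).
984 ÷ 7 = 140 full weeks with remainder 4, so 140 more Tuesdays after the first → 141.

141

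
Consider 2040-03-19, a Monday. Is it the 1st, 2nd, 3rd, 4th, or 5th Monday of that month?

3rd

Day 19 falls in week ⌈19/7⌉ of the month.
Days 1–7 hold the 1st Monday, 8–14 the 2nd, 15–21 the 3rd, 22–28 the 4th, 29–31 the 5th.
19 is in the range for the 3rd.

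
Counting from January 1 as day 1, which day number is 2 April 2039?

92

Days in months before April: 31 + 28 + 31 = 90.
Plus 2 days into April → day 92.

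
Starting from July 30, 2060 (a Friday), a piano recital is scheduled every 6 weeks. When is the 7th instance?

April 8, 2061

The 7th occurrence is 6 intervals after the first: 6 × 42 = 252 days after July 30, 2060.
July has 31 days — 1 day to the end of July leaves 251.
August has 31 days (220 left).
September has 30 days (190 left).
October has 31 days (159 left).
November has 30 days (129 left).
December has 31 days (98 left).
January has 31 days (67 left).
February has 28 days (39 left).
March has 31 days (8 left).
8 days into April → April 8, 2061.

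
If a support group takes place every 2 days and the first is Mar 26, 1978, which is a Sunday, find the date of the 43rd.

The 43rd occurrence is 42 intervals after the first: 42 × 2 = 84 days after Mar 26, 1978.
Mar has 31 days — 5 days to the end of Mar leaves 79.
Apr has 30 days (49 left).
May has 31 days (18 left).
18 days into Jun → Jun 18, 1978.

Jun 18, 1978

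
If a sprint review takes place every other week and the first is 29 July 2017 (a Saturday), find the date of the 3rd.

26 August 2017

The 3rd occurrence is 2 intervals after the first: 2 × 14 = 28 days after 29 July 2017.
July has 31 days — 2 days to the end of July leaves 26.
26 days into August → 26 August 2017.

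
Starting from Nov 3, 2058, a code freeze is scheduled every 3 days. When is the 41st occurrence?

The 41st occurrence is 40 intervals after the first: 40 × 3 = 120 days after Nov 3, 2058.
Nov has 30 days — 27 days to the end of Nov leaves 93.
Dec has 31 days (62 left).
Jan has 31 days (31 left).
Feb has 28 days (3 left).
3 days into Mar → Mar 3, 2059.

Mar 3, 2059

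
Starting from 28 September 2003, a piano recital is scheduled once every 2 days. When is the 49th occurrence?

The 49th occurrence is 48 intervals after the first: 48 × 2 = 96 days after 28 September 2003.
September has 30 days — 2 days to the end of September leaves 94.
October has 31 days (63 left).
November has 30 days (33 left).
December has 31 days (2 left).
2 days into January → 2 January 2004.

2 January 2004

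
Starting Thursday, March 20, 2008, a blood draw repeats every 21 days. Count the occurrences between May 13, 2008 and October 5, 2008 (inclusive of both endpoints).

Occurrences land 21·i days after March 20, 2008 for i = 0, 1, 2, …
May 13, 2008 is 54 days after the start; 54 ÷ 21 = 2 remainder 12; since the remainder is 12, round up to i = 3. First occurrence in the window: #4 on May 22, 2008 (3×21 = 63 days in).
October 5, 2008 is 199 days after the start; 199 ÷ 21 = 9 remainder 10. Last occurrence in the window: #10 on September 25, 2008.
Occurrences #4 through #10: 7 in total.

7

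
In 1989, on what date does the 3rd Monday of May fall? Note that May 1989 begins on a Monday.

May 1989 begins on a Monday, so the first Monday is May 1.
The 3rd Monday is 2 weeks later: 1 + 14 = 15.

1989-05-15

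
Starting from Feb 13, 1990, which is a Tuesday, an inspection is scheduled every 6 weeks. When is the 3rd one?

May 8, 1990

The 3rd occurrence is 2 intervals after the first: 2 × 42 = 84 days after Feb 13, 1990.
Feb has 28 days — 15 days to the end of Feb leaves 69.
Mar has 31 days (38 left).
Apr has 30 days (8 left).
8 days into May → May 8, 1990.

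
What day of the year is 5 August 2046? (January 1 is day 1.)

Days in months before August: 31 + 28 + 31 + 30 + 31 + 30 + 31 = 212.
Plus 5 days into August → day 217.

217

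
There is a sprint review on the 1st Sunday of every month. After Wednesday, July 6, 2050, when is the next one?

August 7, 2050

July 2050 starts on a Friday, so its 1st Sunday is July 3, 2050 (2 days in).
That is not after July 6, 2050, so look at August 2050.
August 2050 starts on a Monday, so its 1st Sunday is August 7, 2050 (6 days in).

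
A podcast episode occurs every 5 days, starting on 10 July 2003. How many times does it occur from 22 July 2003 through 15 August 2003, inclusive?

Occurrences land 5·i days after 10 July 2003 for i = 0, 1, 2, …
22 July 2003 is 12 days after the start; 12 ÷ 5 = 2 remainder 2; since the remainder is 2, round up to i = 3. First occurrence in the window: #4 on 25 July 2003 (3×5 = 15 days in).
15 August 2003 is 36 days after the start; 36 ÷ 5 = 7 remainder 1. Last occurrence in the window: #8 on 14 August 2003.
Occurrences #4 through #8: 5 in total.

5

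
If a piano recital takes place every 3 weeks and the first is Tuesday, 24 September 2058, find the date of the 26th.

The 26th occurrence is 25 intervals after the first: 25 × 21 = 525 days after 24 September 2058.
September has 30 days — 6 days to the end of September leaves 519.
From end of September to end of 2058 is 92 days (427 left).
2059 has 365 days (62 left).
January has 31 days (31 left).
February has 29 days (2 left).
2 days into March → 2 March 2060.

2 March 2060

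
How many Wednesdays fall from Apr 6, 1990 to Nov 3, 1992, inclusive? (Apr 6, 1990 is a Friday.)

134

Apr 6, 1990 is a Friday; the first Wednesday on or after it is Apr 11, 1990 (5 days later).
From Apr 11, 1990 to Nov 3, 1992: 264 + 365 + 308 = 937 days (rest of 1990, 1991, to Nov 3, 1992 in 1992).
937 ÷ 7 = 133 full weeks with remainder 6, so 133 more Wednesdays after the first → 134.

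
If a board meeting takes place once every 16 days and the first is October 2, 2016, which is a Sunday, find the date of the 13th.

April 12, 2017

The 13th occurrence is 12 intervals after the first: 12 × 16 = 192 days after October 2, 2016.
October has 31 days — 29 days to the end of October leaves 163.
November has 30 days (133 left).
December has 31 days (102 left).
January has 31 days (71 left).
February has 28 days (43 left).
March has 31 days (12 left).
12 days into April → April 12, 2017.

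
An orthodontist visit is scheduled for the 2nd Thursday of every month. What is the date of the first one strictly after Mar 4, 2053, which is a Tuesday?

Mar 2053 starts on a Saturday; its first Thursday is the 6th, so the 2nd Thursday is the 13th — Mar 13, 2053.
Mar 13, 2053 is after Mar 4, 2053, so that is the next one.

Mar 13, 2053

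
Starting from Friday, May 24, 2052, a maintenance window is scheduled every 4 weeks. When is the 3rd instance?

The 3rd occurrence is 2 intervals after the first: 2 × 28 = 56 days after May 24, 2052.
May has 31 days — 7 days to the end of May leaves 49.
June has 30 days (19 left).
19 days into July → July 19, 2052.

July 19, 2052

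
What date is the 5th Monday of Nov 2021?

Nov 29, 2021

Nov 2021 begins on a Monday, so the first Monday is Nov 1.
The 5th Monday is 4 weeks later: 1 + 28 = 29.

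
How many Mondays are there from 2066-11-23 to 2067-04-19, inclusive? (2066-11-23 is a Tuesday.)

2066-11-23 is a Tuesday; the first Monday on or after it is 2066-11-29 (6 days later).
From 2066-11-29 to 2067-04-19: 1 + 31 + 31 + 28 + 31 + 19 = 141 days (rest of November, December, January, February, March, April).
141 ÷ 7 = 20 full weeks with remainder 1, so 20 more Mondays after the first → 21.

21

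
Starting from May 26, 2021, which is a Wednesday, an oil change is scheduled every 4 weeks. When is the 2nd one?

The 2nd occurrence is 1 interval after the first: 1 × 28 = 28 days after May 26, 2021.
May has 31 days — 5 days to the end of May leaves 23.
23 days into Jun → Jun 23, 2021.

Jun 23, 2021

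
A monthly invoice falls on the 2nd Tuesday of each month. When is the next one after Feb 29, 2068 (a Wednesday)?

Mar 13, 2068

Feb 2068 starts on a Wednesday; its first Tuesday is the 7th, so the 2nd Tuesday is the 14th — Feb 14, 2068.
That is not after Feb 29, 2068, so look at Mar 2068.
Mar 2068 starts on a Thursday; its first Tuesday is the 6th, so the 2nd Tuesday is the 13th — Mar 13, 2068.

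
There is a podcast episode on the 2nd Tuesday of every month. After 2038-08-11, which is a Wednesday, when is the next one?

2038-09-14

August 2038 starts on a Sunday; its first Tuesday is the 3rd, so the 2nd Tuesday is the 10th — 2038-08-10.
That is not after 2038-08-11, so look at September 2038.
September 2038 starts on a Wednesday; its first Tuesday is the 7th, so the 2nd Tuesday is the 14th — 2038-09-14.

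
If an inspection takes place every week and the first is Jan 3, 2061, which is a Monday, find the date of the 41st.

The 41st occurrence is 40 intervals after the first: 40 × 7 = 280 days after Jan 3, 2061.
Jan has 31 days — 28 days to the end of Jan leaves 252.
Feb has 28 days (224 left).
Mar has 31 days (193 left).
Apr has 30 days (163 left).
May has 31 days (132 left).
Jun has 30 days (102 left).
Jul has 31 days (71 left).
Aug has 31 days (40 left).
Sep has 30 days (10 left).
10 days into Oct → Oct 10, 2061.

Oct 10, 2061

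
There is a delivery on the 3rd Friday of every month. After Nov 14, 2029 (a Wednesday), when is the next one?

Nov 2029 starts on a Thursday; its first Friday is the 2nd, so the 3rd Friday is the 16th — Nov 16, 2029.
Nov 16, 2029 is after Nov 14, 2029, so that is the next one.

Nov 16, 2029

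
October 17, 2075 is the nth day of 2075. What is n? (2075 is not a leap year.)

290

Days in months before October: 31 + 28 + 31 + 30 + 31 + 30 + 31 + 31 + 30 = 273.
Plus 17 days into October → day 290.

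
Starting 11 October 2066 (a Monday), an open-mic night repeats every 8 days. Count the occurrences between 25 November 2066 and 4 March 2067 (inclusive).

Occurrences land 8·i days after 11 October 2066 for i = 0, 1, 2, …
25 November 2066 is 45 days after the start; 45 ÷ 8 = 5 remainder 5; since the remainder is 5, round up to i = 6. First occurrence in the window: #7 on 28 November 2066 (6×8 = 48 days in).
4 March 2067 is 144 days after the start; 144 ÷ 8 = 18 remainder 0. Last occurrence in the window: #19 on 4 March 2067.
Occurrences #7 through #19: 13 in total.

13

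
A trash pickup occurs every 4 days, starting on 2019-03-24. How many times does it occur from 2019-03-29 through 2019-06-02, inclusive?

16

Occurrences land 4·i days after 2019-03-24 for i = 0, 1, 2, …
2019-03-29 is 5 days after the start; 5 ÷ 4 = 1 remainder 1; since the remainder is 1, round up to i = 2. First occurrence in the window: #3 on 2019-04-01 (2×4 = 8 days in).
2019-06-02 is 70 days after the start; 70 ÷ 4 = 17 remainder 2. Last occurrence in the window: #18 on 2019-05-31.
Occurrences #3 through #18: 16 in total.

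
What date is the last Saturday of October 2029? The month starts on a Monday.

October 27, 2029

October 2029 begins on a Monday, so the first Saturday is October 6 (5 days later).
October 2029 has 31 days. Adding weeks: 6, 13, 20, 27 — the last one ≤ 31 is the 27th.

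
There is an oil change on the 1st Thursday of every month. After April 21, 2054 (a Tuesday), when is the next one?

May 7, 2054

April 2054 starts on a Wednesday, so its 1st Thursday is April 2, 2054 (1 day in).
That is not after April 21, 2054, so look at May 2054.
May 2054 starts on a Friday, so its 1st Thursday is May 7, 2054 (6 days in).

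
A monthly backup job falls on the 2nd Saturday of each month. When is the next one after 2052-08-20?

August 2052 starts on a Thursday; its first Saturday is the 3rd, so the 2nd Saturday is the 10th — 2052-08-10.
That is not after 2052-08-20, so look at September 2052.
September 2052 starts on a Sunday; its first Saturday is the 7th, so the 2nd Saturday is the 14th — 2052-09-14.

2052-09-14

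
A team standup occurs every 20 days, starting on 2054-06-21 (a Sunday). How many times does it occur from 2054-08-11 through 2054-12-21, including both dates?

7

Occurrences land 20·i days after 2054-06-21 for i = 0, 1, 2, …
2054-08-11 is 51 days after the start; 51 ÷ 20 = 2 remainder 11; since the remainder is 11, round up to i = 3. First occurrence in the window: #4 on 2054-08-20 (3×20 = 60 days in).
2054-12-21 is 183 days after the start; 183 ÷ 20 = 9 remainder 3. Last occurrence in the window: #10 on 2054-12-18.
Occurrences #4 through #10: 7 in total.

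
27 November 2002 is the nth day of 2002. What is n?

Days in months before November: 31 + 28 + 31 + 30 + 31 + 30 + 31 + 31 + 30 + 31 = 304.
Plus 27 days into November → day 331.

331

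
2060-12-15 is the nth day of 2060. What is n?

350

Days in months before December: 31 + 29 + 31 + 30 + 31 + 30 + 31 + 31 + 30 + 31 + 30 = 335.
Plus 15 days into December → day 350.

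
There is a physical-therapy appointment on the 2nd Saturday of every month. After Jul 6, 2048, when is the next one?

Jul 2048 starts on a Wednesday; its first Saturday is the 4th, so the 2nd Saturday is the 11th — Jul 11, 2048.
Jul 11, 2048 is after Jul 6, 2048, so that is the next one.

Jul 11, 2048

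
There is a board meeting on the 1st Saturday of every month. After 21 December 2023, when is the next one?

December 2023 starts on a Friday, so its 1st Saturday is 2 December 2023 (1 day in).
That is not after 21 December 2023, so look at January 2024.
January 2024 starts on a Monday, so its 1st Saturday is 6 January 2024 (5 days in).

6 January 2024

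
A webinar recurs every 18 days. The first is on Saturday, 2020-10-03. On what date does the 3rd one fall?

2020-11-08

The 3rd occurrence is 2 intervals after the first: 2 × 18 = 36 days after 2020-10-03.
October has 31 days — 28 days to the end of October leaves 8.
8 days into November → 2020-11-08.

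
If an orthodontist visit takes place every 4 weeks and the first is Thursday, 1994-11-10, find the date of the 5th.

The 5th occurrence is 4 intervals after the first: 4 × 28 = 112 days after 1994-11-10.
November has 30 days — 20 days to the end of November leaves 92.
December has 31 days (61 left).
January has 31 days (30 left).
February has 28 days (2 left).
2 days into March → 1995-03-02.

1995-03-02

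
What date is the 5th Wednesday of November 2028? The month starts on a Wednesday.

29 November 2028

November 2028 begins on a Wednesday, so the first Wednesday is November 1.
The 5th Wednesday is 4 weeks later: 1 + 28 = 29.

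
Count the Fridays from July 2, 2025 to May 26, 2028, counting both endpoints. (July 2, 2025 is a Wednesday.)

July 2, 2025 is a Wednesday; the first Friday on or after it is July 4, 2025 (2 days later).
From July 4, 2025 to May 26, 2028: 180 + 365 + 365 + 147 = 1057 days (rest of 2025, 2026, 2027, to May 26, 2028 in 2028).
1057 ÷ 7 = 151 full weeks with remainder 0, so 151 more Fridays after the first → 152.

152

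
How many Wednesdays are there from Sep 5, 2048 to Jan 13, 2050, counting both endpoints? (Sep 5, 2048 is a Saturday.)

Sep 5, 2048 is a Saturday; the first Wednesday on or after it is Sep 9, 2048 (4 days later).
From Sep 9, 2048 to Jan 13, 2050: 113 + 365 + 13 = 491 days (rest of 2048, 2049, to Jan 13, 2050 in 2050).
491 ÷ 7 = 70 full weeks with remainder 1, so 70 more Wednesdays after the first → 71.

71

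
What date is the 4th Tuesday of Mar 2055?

The first Tuesday of Mar 2055 is Mar 2.
The 4th Tuesday is 3 weeks later: 2 + 21 = 23.

Mar 23, 2055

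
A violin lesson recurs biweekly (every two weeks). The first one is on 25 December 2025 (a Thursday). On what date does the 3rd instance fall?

22 January 2026

The 3rd occurrence is 2 intervals after the first: 2 × 14 = 28 days after 25 December 2025.
December has 31 days — 6 days to the end of December leaves 22.
22 days into January → 22 January 2026.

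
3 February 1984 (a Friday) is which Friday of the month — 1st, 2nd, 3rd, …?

1st

Day 3 falls in week ⌈3/7⌉ of the month.
Days 1–7 hold the 1st Friday, 8–14 the 2nd, 15–21 the 3rd, 22–28 the 4th, 29–31 the 5th.
3 is in the range for the 1st.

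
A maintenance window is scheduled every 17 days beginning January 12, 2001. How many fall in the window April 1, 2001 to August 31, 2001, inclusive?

Occurrences land 17·i days after January 12, 2001 for i = 0, 1, 2, …
April 1, 2001 is 79 days after the start; 79 ÷ 17 = 4 remainder 11; since the remainder is 11, round up to i = 5. First occurrence in the window: #6 on April 7, 2001 (5×17 = 85 days in).
August 31, 2001 is 231 days after the start; 231 ÷ 17 = 13 remainder 10. Last occurrence in the window: #14 on August 21, 2001.
Occurrences #6 through #14: 9 in total.

9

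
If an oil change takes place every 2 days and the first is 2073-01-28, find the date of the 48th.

The 48th occurrence is 47 intervals after the first: 47 × 2 = 94 days after 2073-01-28.
January has 31 days — 3 days to the end of January leaves 91.
February has 28 days (63 left).
March has 31 days (32 left).
April has 30 days (2 left).
2 days into May → 2073-05-02.

2073-05-02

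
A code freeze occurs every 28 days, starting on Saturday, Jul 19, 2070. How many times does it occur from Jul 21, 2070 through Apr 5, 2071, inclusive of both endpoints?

9

Occurrences land 28·i days after Jul 19, 2070 for i = 0, 1, 2, …
Jul 21, 2070 is 2 days after the start; 2 ÷ 28 = 0 remainder 2; since the remainder is 2, round up to i = 1. First occurrence in the window: #2 on Aug 16, 2070 (1×28 = 28 days in).
Apr 5, 2071 is 260 days after the start; 260 ÷ 28 = 9 remainder 8. Last occurrence in the window: #10 on Mar 28, 2071.
Occurrences #2 through #10: 9 in total.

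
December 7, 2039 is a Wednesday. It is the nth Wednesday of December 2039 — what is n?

Day 7 falls in week ⌈7/7⌉ of the month.
Days 1–7 hold the 1st Wednesday, 8–14 the 2nd, 15–21 the 3rd, 22–28 the 4th, 29–31 the 5th.
7 is in the range for the 1st.

1st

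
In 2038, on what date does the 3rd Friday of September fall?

September 17, 2038

The first Friday of September 2038 is September 3.
The 3rd Friday is 2 weeks later: 3 + 14 = 17.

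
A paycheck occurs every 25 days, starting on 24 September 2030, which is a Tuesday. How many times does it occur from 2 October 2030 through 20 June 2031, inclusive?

Occurrences land 25·i days after 24 September 2030 for i = 0, 1, 2, …
2 October 2030 is 8 days after the start; 8 ÷ 25 = 0 remainder 8; since the remainder is 8, round up to i = 1. First occurrence in the window: #2 on 19 October 2030 (1×25 = 25 days in).
20 June 2031 is 269 days after the start; 269 ÷ 25 = 10 remainder 19. Last occurrence in the window: #11 on 1 June 2031.
Occurrences #2 through #11: 10 in total.

10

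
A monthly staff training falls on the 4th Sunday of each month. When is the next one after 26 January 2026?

22 February 2026

January 2026 starts on a Thursday; its first Sunday is the 4th, so the 4th Sunday is the 25th — 25 January 2026.
That is not after 26 January 2026, so look at February 2026.
February 2026 starts on a Sunday; its first Sunday is the 1st, so the 4th Sunday is the 22nd — 22 February 2026.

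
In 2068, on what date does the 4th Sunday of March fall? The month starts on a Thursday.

March 25, 2068

March 2068 begins on a Thursday, so the first Sunday is March 4 (3 days later).
The 4th Sunday is 3 weeks later: 4 + 21 = 25.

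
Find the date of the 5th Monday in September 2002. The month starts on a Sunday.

September 30, 2002

September 2002 begins on a Sunday, so the first Monday is September 2 (1 day later).
The 5th Monday is 4 weeks later: 2 + 28 = 30.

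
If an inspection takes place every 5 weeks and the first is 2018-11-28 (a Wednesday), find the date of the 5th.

2019-04-17

The 5th occurrence is 4 intervals after the first: 4 × 35 = 140 days after 2018-11-28.
November has 30 days — 2 days to the end of November leaves 138.
December has 31 days (107 left).
January has 31 days (76 left).
February has 28 days (48 left).
March has 31 days (17 left).
17 days into April → 2019-04-17.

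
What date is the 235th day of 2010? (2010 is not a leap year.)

23 August 2010

January has 31 days (235 − 31 = 204 remain).
February has 28 days (204 − 28 = 176 remain).
March has 31 days (176 − 31 = 145 remain).
April has 30 days (145 − 30 = 115 remain).
May has 31 days (115 − 31 = 84 remain).
June has 30 days (84 − 30 = 54 remain).
July has 31 days (54 − 31 = 23 remain).
23 into August → August 23.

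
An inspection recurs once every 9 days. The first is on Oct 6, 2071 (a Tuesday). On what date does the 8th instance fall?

The 8th occurrence is 7 intervals after the first: 7 × 9 = 63 days after Oct 6, 2071.
Oct has 31 days — 25 days to the end of Oct leaves 38.
Nov has 30 days (8 left).
8 days into Dec → Dec 8, 2071.

Dec 8, 2071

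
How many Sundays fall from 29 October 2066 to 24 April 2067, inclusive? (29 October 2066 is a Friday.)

29 October 2066 is a Friday; the first Sunday on or after it is 31 October 2066 (2 days later).
From 31 October 2066 to 24 April 2067: 0 + 30 + 31 + 31 + 28 + 31 + 24 = 175 days (rest of October, November, December, January, February, March, April).
175 ÷ 7 = 25 full weeks with remainder 0, so 25 more Sundays after the first → 26.

26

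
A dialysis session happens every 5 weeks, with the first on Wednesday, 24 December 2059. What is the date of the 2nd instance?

The 2nd occurrence is 1 interval after the first: 1 × 35 = 35 days after 24 December 2059.
December has 31 days — 7 days to the end of December leaves 28.
28 days into January → 28 January 2060.

28 January 2060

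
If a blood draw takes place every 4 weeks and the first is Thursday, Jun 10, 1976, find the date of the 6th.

The 6th occurrence is 5 intervals after the first: 5 × 28 = 140 days after Jun 10, 1976.
Jun has 30 days — 20 days to the end of Jun leaves 120.
Jul has 31 days (89 left).
Aug has 31 days (58 left).
Sep has 30 days (28 left).
28 days into Oct → Oct 28, 1976.

Oct 28, 1976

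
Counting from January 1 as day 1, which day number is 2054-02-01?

32

Days in months before February: 31 = 31.
Plus 1 day into February → day 32.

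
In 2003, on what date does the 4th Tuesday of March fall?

March 25, 2003

The first Tuesday of March 2003 is March 4.
The 4th Tuesday is 3 weeks later: 4 + 21 = 25.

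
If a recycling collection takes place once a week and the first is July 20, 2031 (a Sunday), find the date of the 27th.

The 27th occurrence is 26 intervals after the first: 26 × 7 = 182 days after July 20, 2031.
July has 31 days — 11 days to the end of July leaves 171.
August has 31 days (140 left).
September has 30 days (110 left).
October has 31 days (79 left).
November has 30 days (49 left).
December has 31 days (18 left).
18 days into January → January 18, 2032.

January 18, 2032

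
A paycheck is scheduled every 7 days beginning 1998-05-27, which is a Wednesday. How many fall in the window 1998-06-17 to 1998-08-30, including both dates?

11

Occurrences land 7·i days after 1998-05-27 for i = 0, 1, 2, …
1998-06-17 is 21 days after the start; 21 ÷ 7 = 3 remainder 0. First occurrence in the window: #4 on 1998-06-17 (3×7 = 21 days in).
1998-08-30 is 95 days after the start; 95 ÷ 7 = 13 remainder 4. Last occurrence in the window: #14 on 1998-08-26.
Occurrences #4 through #14: 11 in total.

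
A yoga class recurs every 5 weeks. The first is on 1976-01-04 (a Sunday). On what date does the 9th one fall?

1976-10-10

The 9th occurrence is 8 intervals after the first: 8 × 35 = 280 days after 1976-01-04.
January has 31 days — 27 days to the end of January leaves 253.
February has 29 days (224 left).
March has 31 days (193 left).
April has 30 days (163 left).
May has 31 days (132 left).
June has 30 days (102 left).
July has 31 days (71 left).
August has 31 days (40 left).
September has 30 days (10 left).
10 days into October → 1976-10-10.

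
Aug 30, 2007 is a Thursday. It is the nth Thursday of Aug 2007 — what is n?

Day 30 falls in week ⌈30/7⌉ of the month.
Days 1–7 hold the 1st Thursday, 8–14 the 2nd, 15–21 the 3rd, 22–28 the 4th, 29–31 the 5th.
30 is in the range for the 5th.

5th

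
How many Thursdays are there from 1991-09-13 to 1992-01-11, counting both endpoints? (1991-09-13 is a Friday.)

17

1991-09-13 is a Friday; the first Thursday on or after it is 1991-09-19 (6 days later).
From 1991-09-19 to 1992-01-11: 11 + 31 + 30 + 31 + 11 = 114 days (rest of September, October, November, December, January).
114 ÷ 7 = 16 full weeks with remainder 2, so 16 more Thursdays after the first → 17.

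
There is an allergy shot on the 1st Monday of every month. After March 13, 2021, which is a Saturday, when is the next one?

March 2021 starts on a Monday, so its 1st Monday is March 1, 2021.
That is not after March 13, 2021, so look at April 2021.
April 2021 starts on a Thursday, so its 1st Monday is April 5, 2021 (4 days in).

April 5, 2021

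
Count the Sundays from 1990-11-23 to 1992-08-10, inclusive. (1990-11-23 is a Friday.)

1990-11-23 is a Friday; the first Sunday on or after it is 1990-11-25 (2 days later).
From 1990-11-25 to 1992-08-10: 36 + 365 + 223 = 624 days (rest of 1990, 1991, to 1992-08-10 in 1992).
624 ÷ 7 = 89 full weeks with remainder 1, so 89 more Sundays after the first → 90.

90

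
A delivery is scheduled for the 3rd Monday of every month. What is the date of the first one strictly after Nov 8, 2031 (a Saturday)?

Nov 2031 starts on a Saturday; its first Monday is the 3rd, so the 3rd Monday is the 17th — Nov 17, 2031.
Nov 17, 2031 is after Nov 8, 2031, so that is the next one.

Nov 17, 2031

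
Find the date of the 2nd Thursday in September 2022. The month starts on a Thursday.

September 2022 begins on a Thursday, so the first Thursday is September 1.
The 2nd Thursday is 1 weeks later: 1 + 7 = 8.

2022-09-08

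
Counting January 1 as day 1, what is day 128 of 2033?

8 May 2033

January has 31 days (128 − 31 = 97 remain).
February has 28 days (97 − 28 = 69 remain).
March has 31 days (69 − 31 = 38 remain).
April has 30 days (38 − 30 = 8 remain).
8 into May → May 8.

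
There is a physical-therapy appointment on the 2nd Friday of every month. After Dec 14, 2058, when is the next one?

Dec 2058 starts on a Sunday; its first Friday is the 6th, so the 2nd Friday is the 13th — Dec 13, 2058.
That is not after Dec 14, 2058, so look at Jan 2059.
Jan 2059 starts on a Wednesday; its first Friday is the 3rd, so the 2nd Friday is the 10th — Jan 10, 2059.

Jan 10, 2059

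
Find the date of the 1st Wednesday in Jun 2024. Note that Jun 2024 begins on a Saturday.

Jun 5, 2024

Jun 2024 begins on a Saturday, so the first Wednesday is Jun 5 (4 days later).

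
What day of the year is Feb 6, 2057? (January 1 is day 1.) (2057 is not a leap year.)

Days in months before Feb: 31 = 31.
Plus 6 days into Feb → day 37.

37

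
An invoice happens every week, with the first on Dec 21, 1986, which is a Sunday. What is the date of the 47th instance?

The 47th occurrence is 46 intervals after the first: 46 × 7 = 322 days after Dec 21, 1986.
Dec has 31 days — 10 days to the end of Dec leaves 312.
Jan has 31 days (281 left).
Feb has 28 days (253 left).
Mar has 31 days (222 left).
Apr has 30 days (192 left).
May has 31 days (161 left).
Jun has 30 days (131 left).
Jul has 31 days (100 left).
Aug has 31 days (69 left).
Sep has 30 days (39 left).
Oct has 31 days (8 left).
8 days into Nov → Nov 8, 1987.

Nov 8, 1987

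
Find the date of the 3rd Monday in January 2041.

The first Monday of January 2041 is January 7.
The 3rd Monday is 2 weeks later: 7 + 14 = 21.

2041-01-21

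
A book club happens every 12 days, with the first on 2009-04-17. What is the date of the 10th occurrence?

2009-08-03

The 10th occurrence is 9 intervals after the first: 9 × 12 = 108 days after 2009-04-17.
April has 30 days — 13 days to the end of April leaves 95.
May has 31 days (64 left).
June has 30 days (34 left).
July has 31 days (3 left).
3 days into August → 2009-08-03.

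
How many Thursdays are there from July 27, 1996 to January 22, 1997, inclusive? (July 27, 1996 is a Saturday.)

July 27, 1996 is a Saturday; the first Thursday on or after it is August 1, 1996 (5 days later).
From August 1, 1996 to January 22, 1997: 30 + 30 + 31 + 30 + 31 + 22 = 174 days (rest of August, September, October, November, December, January).
174 ÷ 7 = 24 full weeks with remainder 6, so 24 more Thursdays after the first → 25.

25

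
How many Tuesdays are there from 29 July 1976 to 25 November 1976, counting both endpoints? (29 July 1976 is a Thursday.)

29 July 1976 is a Thursday; the first Tuesday on or after it is 3 August 1976 (5 days later).
From 3 August 1976 to 25 November 1976: 28 + 30 + 31 + 25 = 114 days (rest of August, September, October, November).
114 ÷ 7 = 16 full weeks with remainder 2, so 16 more Tuesdays after the first → 17.

17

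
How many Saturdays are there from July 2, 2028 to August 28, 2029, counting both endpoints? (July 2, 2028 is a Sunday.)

60

July 2, 2028 is a Sunday; the first Saturday on or after it is July 8, 2028 (6 days later).
From July 8, 2028 to August 28, 2029: 176 + 240 = 416 days (rest of 2028, to August 28, 2029 in 2029).
416 ÷ 7 = 59 full weeks with remainder 3, so 59 more Saturdays after the first → 60.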